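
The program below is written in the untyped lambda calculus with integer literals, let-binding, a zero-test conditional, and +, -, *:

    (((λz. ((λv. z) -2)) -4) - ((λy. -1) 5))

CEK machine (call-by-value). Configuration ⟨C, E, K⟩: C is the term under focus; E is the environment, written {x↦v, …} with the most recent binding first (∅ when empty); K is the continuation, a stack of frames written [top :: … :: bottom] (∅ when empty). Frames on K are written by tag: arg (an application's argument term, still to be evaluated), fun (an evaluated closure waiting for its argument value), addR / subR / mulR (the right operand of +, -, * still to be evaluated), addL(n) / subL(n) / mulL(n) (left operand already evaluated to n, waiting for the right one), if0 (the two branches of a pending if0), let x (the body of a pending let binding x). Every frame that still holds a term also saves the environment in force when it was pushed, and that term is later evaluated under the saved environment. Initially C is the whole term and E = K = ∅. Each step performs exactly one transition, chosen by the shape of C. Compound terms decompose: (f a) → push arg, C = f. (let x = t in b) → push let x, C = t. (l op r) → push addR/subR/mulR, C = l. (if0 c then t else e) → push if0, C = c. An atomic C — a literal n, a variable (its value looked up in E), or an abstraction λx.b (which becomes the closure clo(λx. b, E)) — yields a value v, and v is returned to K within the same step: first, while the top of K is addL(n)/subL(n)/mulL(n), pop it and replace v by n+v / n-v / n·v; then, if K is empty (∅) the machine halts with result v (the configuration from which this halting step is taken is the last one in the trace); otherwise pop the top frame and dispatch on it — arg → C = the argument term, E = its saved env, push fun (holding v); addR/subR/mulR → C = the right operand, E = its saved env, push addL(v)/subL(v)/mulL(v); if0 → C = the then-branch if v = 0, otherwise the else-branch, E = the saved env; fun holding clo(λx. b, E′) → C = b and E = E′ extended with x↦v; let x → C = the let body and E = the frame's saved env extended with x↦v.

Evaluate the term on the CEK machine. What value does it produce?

step 0: <C=(((λz. ((λv. z) -2)) -4) - ((λy. -1) 5)), E=∅, K=∅>
step 1: <C=((λz. ((λv. z) -2)) -4), E=∅, K=[subR]>
step 2: <C=(λz. ((λv. z) -2)), E=∅, K=[arg :: subR]>
step 3: <C=-4, E=∅, K=[fun :: subR]>
step 4: <C=((λv. z) -2), E={z↦-4}, K=[subR]>
step 5: <C=(λv. z), E={z↦-4}, K=[arg :: subR]>
step 6: <C=-2, E={z↦-4}, K=[fun :: subR]>
step 7: <C=z, E={v↦-2, z↦-4}, K=[subR]>
step 8: <C=((λy. -1) 5), E=∅, K=[subL(-4)]>
step 9: <C=(λy. -1), E=∅, K=[arg :: subL(-4)]>
step 10: <C=5, E=∅, K=[fun :: subL(-4)]>
step 11: <C=-1, E={y↦5}, K=[subL(-4)]>
→ final value -3

Answer: -3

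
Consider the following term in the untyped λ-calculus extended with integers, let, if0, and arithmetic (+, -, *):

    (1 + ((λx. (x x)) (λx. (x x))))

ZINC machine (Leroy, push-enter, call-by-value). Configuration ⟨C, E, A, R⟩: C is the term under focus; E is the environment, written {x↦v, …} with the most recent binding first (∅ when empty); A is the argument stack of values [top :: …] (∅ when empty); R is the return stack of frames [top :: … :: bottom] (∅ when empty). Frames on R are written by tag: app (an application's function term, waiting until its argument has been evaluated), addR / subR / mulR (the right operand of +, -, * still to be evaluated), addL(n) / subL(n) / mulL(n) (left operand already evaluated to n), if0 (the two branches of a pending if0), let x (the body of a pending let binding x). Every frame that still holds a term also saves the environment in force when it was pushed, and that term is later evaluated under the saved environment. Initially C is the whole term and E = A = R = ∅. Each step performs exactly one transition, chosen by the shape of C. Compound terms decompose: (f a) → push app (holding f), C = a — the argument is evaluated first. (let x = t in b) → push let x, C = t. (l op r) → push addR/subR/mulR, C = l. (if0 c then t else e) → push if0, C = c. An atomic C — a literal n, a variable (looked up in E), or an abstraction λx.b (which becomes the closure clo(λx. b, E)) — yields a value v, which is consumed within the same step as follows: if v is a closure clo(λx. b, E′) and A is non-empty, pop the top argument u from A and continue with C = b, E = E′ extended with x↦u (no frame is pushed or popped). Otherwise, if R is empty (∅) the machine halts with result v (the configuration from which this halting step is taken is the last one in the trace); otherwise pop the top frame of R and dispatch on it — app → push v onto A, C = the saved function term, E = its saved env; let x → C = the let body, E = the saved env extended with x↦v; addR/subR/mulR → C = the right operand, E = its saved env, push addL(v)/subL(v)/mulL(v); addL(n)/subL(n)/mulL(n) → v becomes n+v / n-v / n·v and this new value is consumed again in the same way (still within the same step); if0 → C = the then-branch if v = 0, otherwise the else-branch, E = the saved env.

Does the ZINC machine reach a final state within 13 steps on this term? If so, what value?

Answer: DIVERGES (no final state within 13 steps)

Derivation:
step 0: [C=(1 + ((λx. (x x)) (λx. (x x)))) | E=∅ | A=∅ | R=∅]
step 1: [C=1 | E=∅ | A=∅ | R=[addR]]
step 2: [C=((λx. (x x)) (λx. (x x))) | E=∅ | A=∅ | R=[addL(1)]]
step 3: [C=(λx. (x x)) | E=∅ | A=∅ | R=[app :: addL(1)]]
step 4: [C=(λx. (x x)) | E=∅ | A=[clo(λx. (x x), ∅)] | R=[addL(1)]]
step 5: [C=(x x) | E={x↦clo(λx. (x x), ∅)} | A=∅ | R=[addL(1)]]
step 6: [C=x | E={x↦clo(λx. (x x), ∅)} | A=∅ | R=[app :: addL(1)]]
step 7: [C=x | E={x↦clo(λx. (x x), ∅)} | A=[clo(λx. (x x), ∅)] | R=[addL(1)]]
… configuration repeats with period 3 (steps 5–7 recur indefinitely) …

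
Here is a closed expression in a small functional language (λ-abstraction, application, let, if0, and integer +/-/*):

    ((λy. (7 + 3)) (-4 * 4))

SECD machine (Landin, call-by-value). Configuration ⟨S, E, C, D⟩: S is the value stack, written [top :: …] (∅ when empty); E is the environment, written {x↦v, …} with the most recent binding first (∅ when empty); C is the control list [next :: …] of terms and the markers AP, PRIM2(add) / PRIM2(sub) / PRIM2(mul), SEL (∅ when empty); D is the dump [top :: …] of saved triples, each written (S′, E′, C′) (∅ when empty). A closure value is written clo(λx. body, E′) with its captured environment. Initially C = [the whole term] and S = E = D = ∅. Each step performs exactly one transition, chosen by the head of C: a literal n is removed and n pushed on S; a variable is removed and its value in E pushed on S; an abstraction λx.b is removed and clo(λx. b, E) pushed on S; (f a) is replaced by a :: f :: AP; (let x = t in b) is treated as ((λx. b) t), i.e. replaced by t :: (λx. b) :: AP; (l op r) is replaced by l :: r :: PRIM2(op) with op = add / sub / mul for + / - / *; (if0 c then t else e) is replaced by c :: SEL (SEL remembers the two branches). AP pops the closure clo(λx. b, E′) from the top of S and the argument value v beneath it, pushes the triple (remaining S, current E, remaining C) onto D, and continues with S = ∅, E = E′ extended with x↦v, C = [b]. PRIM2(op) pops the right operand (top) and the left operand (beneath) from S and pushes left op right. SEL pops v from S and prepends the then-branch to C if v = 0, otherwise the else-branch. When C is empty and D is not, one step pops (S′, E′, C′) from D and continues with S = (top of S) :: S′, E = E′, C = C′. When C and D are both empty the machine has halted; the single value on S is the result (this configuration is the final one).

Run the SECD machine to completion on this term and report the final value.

[0] [S=∅ | E=∅ | C=[((λy. (7 + 3)) (-4 * 4))] | D=∅]
[1] [S=∅ | E=∅ | C=[(-4 * 4) :: (λy. (7 + 3)) :: AP] | D=∅]
[2] [S=∅ | E=∅ | C=[-4 :: 4 :: PRIM2(mul) :: (λy. (7 + 3)) :: AP] | D=∅]
[3] [S=[-4] | E=∅ | C=[4 :: PRIM2(mul) :: (λy. (7 + 3)) :: AP] | D=∅]
[4] [S=[4 :: -4] | E=∅ | C=[PRIM2(mul) :: (λy. (7 + 3)) :: AP] | D=∅]
[5] [S=[-16] | E=∅ | C=[(λy. (7 + 3)) :: AP] | D=∅]
[6] [S=[clo(λy. (7 + 3), ∅) :: -16] | E=∅ | C=[AP] | D=∅]
[7] [S=∅ | E={y↦-16} | C=[(7 + 3)] | D=[(∅, ∅, ∅)]]
[8] [S=∅ | E={y↦-16} | C=[7 :: 3 :: PRIM2(add)] | D=[(∅, ∅, ∅)]]
[9] [S=[7] | E={y↦-16} | C=[3 :: PRIM2(add)] | D=[(∅, ∅, ∅)]]
[10] [S=[3 :: 7] | E={y↦-16} | C=[PRIM2(add)] | D=[(∅, ∅, ∅)]]
[11] [S=[10] | E={y↦-16} | C=∅ | D=[(∅, ∅, ∅)]]
[12] [S=[10] | E=∅ | C=∅ | D=∅]
→ final value 10

Answer: 10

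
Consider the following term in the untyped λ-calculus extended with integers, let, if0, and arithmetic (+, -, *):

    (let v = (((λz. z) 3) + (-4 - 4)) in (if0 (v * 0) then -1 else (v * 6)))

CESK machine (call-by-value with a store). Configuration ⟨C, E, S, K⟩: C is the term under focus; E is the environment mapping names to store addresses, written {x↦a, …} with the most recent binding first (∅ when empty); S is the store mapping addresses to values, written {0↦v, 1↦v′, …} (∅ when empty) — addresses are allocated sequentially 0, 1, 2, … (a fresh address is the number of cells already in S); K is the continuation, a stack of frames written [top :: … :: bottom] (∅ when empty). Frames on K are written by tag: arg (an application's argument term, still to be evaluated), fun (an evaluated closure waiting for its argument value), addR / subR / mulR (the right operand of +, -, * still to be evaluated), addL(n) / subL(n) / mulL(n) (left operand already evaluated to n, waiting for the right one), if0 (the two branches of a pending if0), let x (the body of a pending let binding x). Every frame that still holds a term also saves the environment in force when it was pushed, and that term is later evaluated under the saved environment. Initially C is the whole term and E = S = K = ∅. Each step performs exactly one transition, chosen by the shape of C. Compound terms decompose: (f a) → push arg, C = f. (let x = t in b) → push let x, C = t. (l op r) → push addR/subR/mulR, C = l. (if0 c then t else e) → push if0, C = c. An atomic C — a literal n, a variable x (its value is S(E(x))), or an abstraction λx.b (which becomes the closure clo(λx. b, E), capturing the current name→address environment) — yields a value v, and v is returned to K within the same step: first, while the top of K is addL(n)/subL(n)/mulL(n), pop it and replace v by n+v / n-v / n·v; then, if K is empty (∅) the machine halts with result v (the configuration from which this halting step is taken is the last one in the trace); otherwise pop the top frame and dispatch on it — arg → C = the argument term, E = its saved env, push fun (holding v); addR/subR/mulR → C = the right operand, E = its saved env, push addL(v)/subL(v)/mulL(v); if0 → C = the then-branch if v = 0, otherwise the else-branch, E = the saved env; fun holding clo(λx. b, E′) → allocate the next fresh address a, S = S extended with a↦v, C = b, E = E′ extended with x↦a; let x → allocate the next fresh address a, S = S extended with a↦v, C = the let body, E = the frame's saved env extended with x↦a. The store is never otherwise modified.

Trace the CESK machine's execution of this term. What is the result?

Answer: -1

Machine steps:
[0] [C=(let v = (((λz. z) 3) + (-4 - 4)) in (if0 (v * 0) then -1 else (v * 6))) | E=∅ | S=∅ | K=∅]
[1] [C=(((λz. z) 3) + (-4 - 4)) | E=∅ | S=∅ | K=[let v]]
[2] [C=((λz. z) 3) | E=∅ | S=∅ | K=[addR :: let v]]
[3] [C=(λz. z) | E=∅ | S=∅ | K=[arg :: addR :: let v]]
[4] [C=3 | E=∅ | S=∅ | K=[fun :: addR :: let v]]
[5] [C=z | E={z↦0} | S={0↦3} | K=[addR :: let v]]
[6] [C=(-4 - 4) | E=∅ | S={0↦3} | K=[addL(3) :: let v]]
[7] [C=-4 | E=∅ | S={0↦3} | K=[subR :: addL(3) :: let v]]
[8] [C=4 | E=∅ | S={0↦3} | K=[subL(-4) :: addL(3) :: let v]]
[9] [C=(if0 (v * 0) then -1 else (v * 6)) | E={v↦1} | S={0↦3, 1↦-5} | K=∅]
[10] [C=(v * 0) | E={v↦1} | S={0↦3, 1↦-5} | K=[if0]]
[11] [C=v | E={v↦1} | S={0↦3, 1↦-5} | K=[mulR :: if0]]
[12] [C=0 | E={v↦1} | S={0↦3, 1↦-5} | K=[mulL(-5) :: if0]]
[13] [C=-1 | E={v↦1} | S={0↦3, 1↦-5} | K=∅]
→ final value -1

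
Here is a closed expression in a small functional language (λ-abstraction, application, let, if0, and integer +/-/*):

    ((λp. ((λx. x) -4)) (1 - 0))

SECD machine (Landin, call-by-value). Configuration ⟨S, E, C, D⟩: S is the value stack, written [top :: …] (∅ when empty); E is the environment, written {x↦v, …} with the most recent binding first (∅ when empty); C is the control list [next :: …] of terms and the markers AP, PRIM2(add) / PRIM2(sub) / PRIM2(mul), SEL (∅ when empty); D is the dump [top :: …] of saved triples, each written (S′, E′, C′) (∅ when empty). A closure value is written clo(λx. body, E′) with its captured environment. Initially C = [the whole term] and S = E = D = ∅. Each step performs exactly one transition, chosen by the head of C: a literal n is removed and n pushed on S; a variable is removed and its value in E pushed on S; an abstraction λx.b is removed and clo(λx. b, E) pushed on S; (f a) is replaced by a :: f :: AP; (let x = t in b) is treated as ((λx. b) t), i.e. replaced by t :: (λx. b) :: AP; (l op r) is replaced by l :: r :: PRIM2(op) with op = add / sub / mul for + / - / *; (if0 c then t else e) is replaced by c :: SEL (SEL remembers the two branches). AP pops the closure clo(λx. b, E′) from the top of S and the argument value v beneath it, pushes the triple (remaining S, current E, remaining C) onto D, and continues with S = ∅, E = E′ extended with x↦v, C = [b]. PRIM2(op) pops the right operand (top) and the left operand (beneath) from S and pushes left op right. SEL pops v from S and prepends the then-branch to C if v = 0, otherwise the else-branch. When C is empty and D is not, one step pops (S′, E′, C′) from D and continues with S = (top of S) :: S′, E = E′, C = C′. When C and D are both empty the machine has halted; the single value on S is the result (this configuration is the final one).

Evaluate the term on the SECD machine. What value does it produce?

Answer: -4

Derivation:
step 0: <S=∅, E=∅, C=[((λp. ((λx. x) -4)) (1 - 0))], D=∅>
step 1: <S=∅, E=∅, C=[(1 - 0) :: (λp. ((λx. x) -4)) :: AP], D=∅>
step 2: <S=∅, E=∅, C=[1 :: 0 :: PRIM2(sub) :: (λp. ((λx. x) -4)) :: AP], D=∅>
step 3: <S=[1], E=∅, C=[0 :: PRIM2(sub) :: (λp. ((λx. x) -4)) :: AP], D=∅>
step 4: <S=[0 :: 1], E=∅, C=[PRIM2(sub) :: (λp. ((λx. x) -4)) :: AP], D=∅>
step 5: <S=[1], E=∅, C=[(λp. ((λx. x) -4)) :: AP], D=∅>
step 6: <S=[clo(λp. ((λx. x) -4), ∅) :: 1], E=∅, C=[AP], D=∅>
step 7: <S=∅, E={p↦1}, C=[((λx. x) -4)], D=[(∅, ∅, ∅)]>
step 8: <S=∅, E={p↦1}, C=[-4 :: (λx. x) :: AP], D=[(∅, ∅, ∅)]>
step 9: <S=[-4], E={p↦1}, C=[(λx. x) :: AP], D=[(∅, ∅, ∅)]>
step 10: <S=[clo(λx. x, {p↦1}) :: -4], E={p↦1}, C=[AP], D=[(∅, ∅, ∅)]>
step 11: <S=∅, E={x↦-4, p↦1}, C=[x], D=[(∅, {p↦1}, ∅) :: (∅, ∅, ∅)]>
step 12: <S=[-4], E={x↦-4, p↦1}, C=∅, D=[(∅, {p↦1}, ∅) :: (∅, ∅, ∅)]>
step 13: <S=[-4], E={p↦1}, C=∅, D=[(∅, ∅, ∅)]>
step 14: <S=[-4], E=∅, C=∅, D=∅>
→ final value -4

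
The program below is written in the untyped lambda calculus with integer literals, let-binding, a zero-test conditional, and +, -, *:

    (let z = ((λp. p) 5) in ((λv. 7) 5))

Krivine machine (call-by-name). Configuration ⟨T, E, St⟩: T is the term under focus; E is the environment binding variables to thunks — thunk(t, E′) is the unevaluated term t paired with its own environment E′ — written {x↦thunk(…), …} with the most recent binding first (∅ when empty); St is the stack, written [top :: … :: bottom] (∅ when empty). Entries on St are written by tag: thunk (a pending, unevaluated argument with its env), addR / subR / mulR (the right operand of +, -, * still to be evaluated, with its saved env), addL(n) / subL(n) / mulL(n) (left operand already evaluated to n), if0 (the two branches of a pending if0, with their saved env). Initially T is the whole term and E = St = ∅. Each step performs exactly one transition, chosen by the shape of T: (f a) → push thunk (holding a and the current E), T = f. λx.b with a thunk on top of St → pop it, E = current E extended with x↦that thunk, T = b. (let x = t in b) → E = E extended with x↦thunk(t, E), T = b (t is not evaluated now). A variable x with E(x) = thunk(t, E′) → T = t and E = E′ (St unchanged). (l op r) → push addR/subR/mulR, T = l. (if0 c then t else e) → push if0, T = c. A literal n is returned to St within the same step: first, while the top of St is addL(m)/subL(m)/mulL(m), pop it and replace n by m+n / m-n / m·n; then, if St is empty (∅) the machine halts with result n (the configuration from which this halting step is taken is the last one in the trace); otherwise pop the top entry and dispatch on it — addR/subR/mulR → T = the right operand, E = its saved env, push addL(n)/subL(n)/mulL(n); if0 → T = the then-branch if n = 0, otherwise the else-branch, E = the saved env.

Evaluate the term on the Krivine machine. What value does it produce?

Answer: 7

Derivation:
0. ⟨T=(let z = ((λp. p) 5) in ((λv. 7) 5)); E=∅; St=∅⟩
1. ⟨T=((λv. 7) 5); E={z↦thunk(((λp. p) 5), ∅)}; St=∅⟩
2. ⟨T=(λv. 7); E={z↦thunk(((λp. p) 5), ∅)}; St=[thunk]⟩
3. ⟨T=7; E={v↦thunk(5, {z↦thunk(((λp. p) 5), ∅)}), z↦thunk(((λp. p) 5), ∅)}; St=∅⟩
→ final value 7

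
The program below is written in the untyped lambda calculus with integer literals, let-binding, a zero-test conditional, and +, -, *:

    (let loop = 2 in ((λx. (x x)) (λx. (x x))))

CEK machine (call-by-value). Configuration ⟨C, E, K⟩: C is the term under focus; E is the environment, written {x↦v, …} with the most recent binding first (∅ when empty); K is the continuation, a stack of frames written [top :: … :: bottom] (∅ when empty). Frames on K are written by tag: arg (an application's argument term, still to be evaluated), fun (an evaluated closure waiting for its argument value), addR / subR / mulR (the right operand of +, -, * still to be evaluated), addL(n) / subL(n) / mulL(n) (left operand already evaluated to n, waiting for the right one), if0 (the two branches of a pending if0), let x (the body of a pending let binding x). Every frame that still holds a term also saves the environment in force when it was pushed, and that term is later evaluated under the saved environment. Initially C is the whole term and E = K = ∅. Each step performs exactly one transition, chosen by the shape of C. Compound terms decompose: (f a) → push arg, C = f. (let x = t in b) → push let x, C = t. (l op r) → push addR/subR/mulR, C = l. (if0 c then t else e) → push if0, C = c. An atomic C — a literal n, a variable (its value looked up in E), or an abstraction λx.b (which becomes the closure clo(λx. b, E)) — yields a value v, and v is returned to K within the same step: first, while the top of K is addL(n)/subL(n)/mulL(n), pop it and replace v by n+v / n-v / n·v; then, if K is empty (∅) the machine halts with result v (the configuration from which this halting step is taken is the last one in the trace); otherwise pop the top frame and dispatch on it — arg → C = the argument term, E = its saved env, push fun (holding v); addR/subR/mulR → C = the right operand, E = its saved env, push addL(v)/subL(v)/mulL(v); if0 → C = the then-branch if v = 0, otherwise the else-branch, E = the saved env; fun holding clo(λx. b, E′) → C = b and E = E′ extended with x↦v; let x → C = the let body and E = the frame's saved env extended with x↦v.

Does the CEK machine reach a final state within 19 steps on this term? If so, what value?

0. ⟨C=(let loop = 2 in ((λx. (x x)) (λx. (x x)))); E=∅; K=∅⟩
1. ⟨C=2; E=∅; K=[let loop]⟩
2. ⟨C=((λx. (x x)) (λx. (x x))); E={loop↦2}; K=∅⟩
3. ⟨C=(λx. (x x)); E={loop↦2}; K=[arg]⟩
4. ⟨C=(λx. (x x)); E={loop↦2}; K=[fun]⟩
5. ⟨C=(x x); E={x↦clo(λx. (x x), {loop↦2}), loop↦2}; K=∅⟩
6. ⟨C=x; E={x↦clo(λx. (x x), {loop↦2}), loop↦2}; K=[arg]⟩
7. ⟨C=x; E={x↦clo(λx. (x x), {loop↦2}), loop↦2}; K=[fun]⟩
… configuration repeats with period 3 (steps 5–7 recur indefinitely) …

Answer: DIVERGES (no final state within 19 steps)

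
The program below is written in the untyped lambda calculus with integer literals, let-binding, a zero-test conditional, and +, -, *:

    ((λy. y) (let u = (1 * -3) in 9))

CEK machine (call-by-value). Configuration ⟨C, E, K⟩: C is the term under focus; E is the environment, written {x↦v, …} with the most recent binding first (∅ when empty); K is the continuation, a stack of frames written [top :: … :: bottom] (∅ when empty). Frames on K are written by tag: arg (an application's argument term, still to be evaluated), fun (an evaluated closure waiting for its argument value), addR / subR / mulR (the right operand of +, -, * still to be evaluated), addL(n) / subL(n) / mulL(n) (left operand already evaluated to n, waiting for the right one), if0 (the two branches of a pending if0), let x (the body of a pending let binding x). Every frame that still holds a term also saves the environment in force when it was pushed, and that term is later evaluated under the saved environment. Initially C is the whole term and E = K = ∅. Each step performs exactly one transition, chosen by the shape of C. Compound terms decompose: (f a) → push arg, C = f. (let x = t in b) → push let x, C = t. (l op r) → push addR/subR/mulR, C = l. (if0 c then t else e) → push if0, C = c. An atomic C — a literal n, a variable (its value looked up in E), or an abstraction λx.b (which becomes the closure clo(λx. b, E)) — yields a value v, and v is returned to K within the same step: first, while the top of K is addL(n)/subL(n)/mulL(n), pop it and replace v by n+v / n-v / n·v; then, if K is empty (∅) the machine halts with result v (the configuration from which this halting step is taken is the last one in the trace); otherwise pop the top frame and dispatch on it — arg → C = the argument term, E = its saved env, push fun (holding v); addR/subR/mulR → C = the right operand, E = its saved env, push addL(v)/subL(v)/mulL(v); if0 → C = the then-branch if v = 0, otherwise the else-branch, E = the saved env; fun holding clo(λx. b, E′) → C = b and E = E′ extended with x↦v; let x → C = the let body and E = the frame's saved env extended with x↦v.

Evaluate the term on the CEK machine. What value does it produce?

[0] <C=((λy. y) (let u = (1 * -3) in 9)), E=∅, K=∅>
[1] <C=(λy. y), E=∅, K=[arg]>
[2] <C=(let u = (1 * -3) in 9), E=∅, K=[fun]>
[3] <C=(1 * -3), E=∅, K=[let u :: fun]>
[4] <C=1, E=∅, K=[mulR :: let u :: fun]>
[5] <C=-3, E=∅, K=[mulL(1) :: let u :: fun]>
[6] <C=9, E={u↦-3}, K=[fun]>
[7] <C=y, E={y↦9}, K=∅>
→ final value 9

Answer: 9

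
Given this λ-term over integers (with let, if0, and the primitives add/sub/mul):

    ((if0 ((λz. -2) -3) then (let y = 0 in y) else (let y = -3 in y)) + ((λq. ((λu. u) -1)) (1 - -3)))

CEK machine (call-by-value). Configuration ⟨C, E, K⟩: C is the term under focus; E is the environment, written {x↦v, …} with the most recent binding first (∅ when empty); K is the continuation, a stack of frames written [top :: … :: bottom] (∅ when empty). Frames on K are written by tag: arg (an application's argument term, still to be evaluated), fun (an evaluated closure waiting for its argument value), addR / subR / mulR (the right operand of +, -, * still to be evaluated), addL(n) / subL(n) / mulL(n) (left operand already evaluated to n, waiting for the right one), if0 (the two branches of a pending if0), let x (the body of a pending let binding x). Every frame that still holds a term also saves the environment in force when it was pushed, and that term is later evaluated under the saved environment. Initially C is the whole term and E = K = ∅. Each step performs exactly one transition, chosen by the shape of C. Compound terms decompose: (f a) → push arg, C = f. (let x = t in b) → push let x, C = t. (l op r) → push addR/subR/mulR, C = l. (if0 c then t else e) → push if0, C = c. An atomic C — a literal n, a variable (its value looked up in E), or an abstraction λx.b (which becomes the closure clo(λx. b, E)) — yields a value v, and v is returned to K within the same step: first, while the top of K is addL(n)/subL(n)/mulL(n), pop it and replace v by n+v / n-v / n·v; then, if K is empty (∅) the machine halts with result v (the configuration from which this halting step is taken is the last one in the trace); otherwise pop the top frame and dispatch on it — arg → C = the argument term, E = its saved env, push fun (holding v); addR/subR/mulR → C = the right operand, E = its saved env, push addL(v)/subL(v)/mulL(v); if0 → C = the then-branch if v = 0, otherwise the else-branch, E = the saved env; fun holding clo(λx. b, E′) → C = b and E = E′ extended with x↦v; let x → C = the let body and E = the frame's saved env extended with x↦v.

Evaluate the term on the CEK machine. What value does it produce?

0. [C=((if0 ((λz. -2) -3) then (let y = 0 in y) else (let y = -3 in y)) + ((λq. ((λu. u) -1)) (1 - -3))) | E=∅ | K=∅]
1. [C=(if0 ((λz. -2) -3) then (let y = 0 in y) else (let y = -3 in y)) | E=∅ | K=[addR]]
2. [C=((λz. -2) -3) | E=∅ | K=[if0 :: addR]]
3. [C=(λz. -2) | E=∅ | K=[arg :: if0 :: addR]]
4. [C=-3 | E=∅ | K=[fun :: if0 :: addR]]
5. [C=-2 | E={z↦-3} | K=[if0 :: addR]]
6. [C=(let y = -3 in y) | E=∅ | K=[addR]]
7. [C=-3 | E=∅ | K=[let y :: addR]]
8. [C=y | E={y↦-3} | K=[addR]]
9. [C=((λq. ((λu. u) -1)) (1 - -3)) | E=∅ | K=[addL(-3)]]
10. [C=(λq. ((λu. u) -1)) | E=∅ | K=[arg :: addL(-3)]]
11. [C=(1 - -3) | E=∅ | K=[fun :: addL(-3)]]
12. [C=1 | E=∅ | K=[subR :: fun :: addL(-3)]]
13. [C=-3 | E=∅ | K=[subL(1) :: fun :: addL(-3)]]
14. [C=((λu. u) -1) | E={q↦4} | K=[addL(-3)]]
15. [C=(λu. u) | E={q↦4} | K=[arg :: addL(-3)]]
16. [C=-1 | E={q↦4} | K=[fun :: addL(-3)]]
17. [C=u | E={u↦-1, q↦4} | K=[addL(-3)]]
→ final value -4

Answer: -4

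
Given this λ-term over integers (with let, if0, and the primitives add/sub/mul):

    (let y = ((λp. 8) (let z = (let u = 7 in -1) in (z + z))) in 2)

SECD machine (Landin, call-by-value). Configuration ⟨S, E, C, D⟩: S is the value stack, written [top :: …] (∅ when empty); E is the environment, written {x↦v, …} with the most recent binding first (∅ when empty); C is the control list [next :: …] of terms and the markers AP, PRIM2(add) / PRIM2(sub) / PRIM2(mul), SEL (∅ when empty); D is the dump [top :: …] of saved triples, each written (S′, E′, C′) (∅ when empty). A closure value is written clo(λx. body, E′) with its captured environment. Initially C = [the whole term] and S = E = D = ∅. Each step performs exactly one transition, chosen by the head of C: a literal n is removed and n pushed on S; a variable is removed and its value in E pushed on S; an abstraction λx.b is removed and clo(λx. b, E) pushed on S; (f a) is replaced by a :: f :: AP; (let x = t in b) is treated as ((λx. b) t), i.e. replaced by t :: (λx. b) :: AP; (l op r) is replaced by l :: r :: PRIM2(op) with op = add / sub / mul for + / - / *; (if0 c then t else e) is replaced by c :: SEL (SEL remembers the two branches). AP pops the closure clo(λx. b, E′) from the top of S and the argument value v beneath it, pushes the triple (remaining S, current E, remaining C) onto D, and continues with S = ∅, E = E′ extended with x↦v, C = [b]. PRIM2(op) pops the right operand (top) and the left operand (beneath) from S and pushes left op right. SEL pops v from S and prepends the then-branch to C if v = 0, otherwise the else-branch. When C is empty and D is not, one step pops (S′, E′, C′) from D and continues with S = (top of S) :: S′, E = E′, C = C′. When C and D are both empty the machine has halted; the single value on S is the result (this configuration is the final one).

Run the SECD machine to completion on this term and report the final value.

step 0: [S=∅ | E=∅ | C=[(let y = ((λp. 8) (let z = (let u = 7 in -1) in (z + z))) in 2)] | D=∅]
step 1: [S=∅ | E=∅ | C=[((λp. 8) (let z = (let u = 7 in -1) in (z + z))) :: (λy. 2) :: AP] | D=∅]
step 2: [S=∅ | E=∅ | C=[(let z = (let u = 7 in -1) in (z + z)) :: (λp. 8) :: AP :: (λy. 2) :: AP] | D=∅]
step 3: [S=∅ | E=∅ | C=[(let u = 7 in -1) :: (λz. (z + z)) :: AP :: (λp. 8) :: AP :: (λy. 2) :: AP] | D=∅]
step 4: [S=∅ | E=∅ | C=[7 :: (λu. -1) :: AP :: (λz. (z + z)) :: AP :: (λp. 8) :: AP :: (λy. 2) :: AP] | D=∅]
step 5: [S=[7] | E=∅ | C=[(λu. -1) :: AP :: (λz. (z + z)) :: AP :: (λp. 8) :: AP :: (λy. 2) :: AP] | D=∅]
step 6: [S=[clo(λu. -1, ∅) :: 7] | E=∅ | C=[AP :: (λz. (z + z)) :: AP :: (λp. 8) :: AP :: (λy. 2) :: AP] | D=∅]
step 7: [S=∅ | E={u↦7} | C=[-1] | D=[(∅, ∅, [(λz. (z + z)) :: AP :: (λp. 8) :: AP :: (λy. 2) :: AP])]]
step 8: [S=[-1] | E={u↦7} | C=∅ | D=[(∅, ∅, [(λz. (z + z)) :: AP :: (λp. 8) :: AP :: (λy. 2) :: AP])]]
step 9: [S=[-1] | E=∅ | C=[(λz. (z + z)) :: AP :: (λp. 8) :: AP :: (λy. 2) :: AP] | D=∅]
step 10: [S=[clo(λz. (z + z), ∅) :: -1] | E=∅ | C=[AP :: (λp. 8) :: AP :: (λy. 2) :: AP] | D=∅]
step 11: [S=∅ | E={z↦-1} | C=[(z + z)] | D=[(∅, ∅, [(λp. 8) :: AP :: (λy. 2) :: AP])]]
step 12: [S=∅ | E={z↦-1} | C=[z :: z :: PRIM2(add)] | D=[(∅, ∅, [(λp. 8) :: AP :: (λy. 2) :: AP])]]
step 13: [S=[-1] | E={z↦-1} | C=[z :: PRIM2(add)] | D=[(∅, ∅, [(λp. 8) :: AP :: (λy. 2) :: AP])]]
step 14: [S=[-1 :: -1] | E={z↦-1} | C=[PRIM2(add)] | D=[(∅, ∅, [(λp. 8) :: AP :: (λy. 2) :: AP])]]
step 15: [S=[-2] | E={z↦-1} | C=∅ | D=[(∅, ∅, [(λp. 8) :: AP :: (λy. 2) :: AP])]]
step 16: [S=[-2] | E=∅ | C=[(λp. 8) :: AP :: (λy. 2) :: AP] | D=∅]
step 17: [S=[clo(λp. 8, ∅) :: -2] | E=∅ | C=[AP :: (λy. 2) :: AP] | D=∅]
step 18: [S=∅ | E={p↦-2} | C=[8] | D=[(∅, ∅, [(λy. 2) :: AP])]]
step 19: [S=[8] | E={p↦-2} | C=∅ | D=[(∅, ∅, [(λy. 2) :: AP])]]
step 20: [S=[8] | E=∅ | C=[(λy. 2) :: AP] | D=∅]
step 21: [S=[clo(λy. 2, ∅) :: 8] | E=∅ | C=[AP] | D=∅]
step 22: [S=∅ | E={y↦8} | C=[2] | D=[(∅, ∅, ∅)]]
step 23: [S=[2] | E={y↦8} | C=∅ | D=[(∅, ∅, ∅)]]
step 24: [S=[2] | E=∅ | C=∅ | D=∅]
→ final value 2

Answer: 2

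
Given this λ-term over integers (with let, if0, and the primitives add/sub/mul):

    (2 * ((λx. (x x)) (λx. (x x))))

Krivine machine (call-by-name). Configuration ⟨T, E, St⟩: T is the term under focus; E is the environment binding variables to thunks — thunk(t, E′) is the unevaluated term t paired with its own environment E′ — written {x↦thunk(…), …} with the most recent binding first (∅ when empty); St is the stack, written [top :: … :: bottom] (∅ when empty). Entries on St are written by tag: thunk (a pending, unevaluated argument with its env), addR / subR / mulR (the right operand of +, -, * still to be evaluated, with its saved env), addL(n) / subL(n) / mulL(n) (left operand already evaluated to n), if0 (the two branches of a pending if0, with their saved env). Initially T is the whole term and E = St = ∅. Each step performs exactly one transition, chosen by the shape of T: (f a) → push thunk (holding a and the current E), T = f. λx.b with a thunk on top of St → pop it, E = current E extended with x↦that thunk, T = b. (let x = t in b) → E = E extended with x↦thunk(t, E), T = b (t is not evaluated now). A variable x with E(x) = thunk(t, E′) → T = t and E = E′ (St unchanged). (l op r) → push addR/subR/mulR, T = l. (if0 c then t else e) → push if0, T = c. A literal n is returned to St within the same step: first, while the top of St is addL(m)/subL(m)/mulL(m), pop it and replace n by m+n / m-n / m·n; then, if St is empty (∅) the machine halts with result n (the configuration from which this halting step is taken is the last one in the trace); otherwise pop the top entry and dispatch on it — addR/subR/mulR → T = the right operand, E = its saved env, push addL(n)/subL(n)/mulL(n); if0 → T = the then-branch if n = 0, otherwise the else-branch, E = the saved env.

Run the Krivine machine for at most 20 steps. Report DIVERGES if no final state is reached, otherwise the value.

Answer: DIVERGES (no final state within 20 steps)

Execution trace:
step 0: [T=(2 * ((λx. (x x)) (λx. (x x)))) | E=∅ | St=∅]
step 1: [T=2 | E=∅ | St=[mulR]]
step 2: [T=((λx. (x x)) (λx. (x x))) | E=∅ | St=[mulL(2)]]
step 3: [T=(λx. (x x)) | E=∅ | St=[thunk :: mulL(2)]]
step 4: [T=(x x) | E={x↦thunk((λx. (x x)), ∅)} | St=[mulL(2)]]
step 5: [T=x | E={x↦thunk((λx. (x x)), ∅)} | St=[thunk :: mulL(2)]]
step 6: [T=(λx. (x x)) | E=∅ | St=[thunk :: mulL(2)]]
step 7: [T=(x x) | E={x↦thunk(x, {x↦thunk((λx. (x x)), ∅)})} | St=[mulL(2)]]
step 8: [T=x | E={x↦thunk(x, {x↦thunk((λx. (x x)), ∅)})} | St=[thunk :: mulL(2)]]
step 9: [T=x | E={x↦thunk((λx. (x x)), ∅)} | St=[thunk :: mulL(2)]]
step 10: [T=(λx. (x x)) | E=∅ | St=[thunk :: mulL(2)]]
step 11: [T=(x x) | E={x↦thunk(x, {x↦thunk(x, {x↦thunk((λx. (x x)), ∅)})})} | St=[mulL(2)]]
step 12: [T=x | E={x↦thunk(x, {x↦thunk(x, {x↦thunk((λx. (x x)), ∅)})})} | St=[thunk :: mulL(2)]]
step 13: [T=x | E={x↦thunk(x, {x↦thunk((λx. (x x)), ∅)})} | St=[thunk :: mulL(2)]]
step 14: [T=x | E={x↦thunk((λx. (x x)), ∅)} | St=[thunk :: mulL(2)]]
step 15: [T=(λx. (x x)) | E=∅ | St=[thunk :: mulL(2)]]
step 16: [T=(x x) | E={x↦thunk(x, {x↦thunk(x, {x↦thunk(x, {x↦thunk((λx. (x x)), ∅)})})})} | St=[mulL(2)]]
step 17: [T=x | E={x↦thunk(x, {x↦thunk(x, {x↦thunk(x, {x↦thunk((λx. (x x)), ∅)})})})} | St=[thunk :: mulL(2)]]
step 18: [T=x | E={x↦thunk(x, {x↦thunk(x, {x↦thunk((λx. (x x)), ∅)})})} | St=[thunk :: mulL(2)]]
step 19: [T=x | E={x↦thunk(x, {x↦thunk((λx. (x x)), ∅)})} | St=[thunk :: mulL(2)]]
step 20: [T=x | E={x↦thunk((λx. (x x)), ∅)} | St=[thunk :: mulL(2)]]
→ 20 transitions taken and the configuration is still not final: no result within 20 steps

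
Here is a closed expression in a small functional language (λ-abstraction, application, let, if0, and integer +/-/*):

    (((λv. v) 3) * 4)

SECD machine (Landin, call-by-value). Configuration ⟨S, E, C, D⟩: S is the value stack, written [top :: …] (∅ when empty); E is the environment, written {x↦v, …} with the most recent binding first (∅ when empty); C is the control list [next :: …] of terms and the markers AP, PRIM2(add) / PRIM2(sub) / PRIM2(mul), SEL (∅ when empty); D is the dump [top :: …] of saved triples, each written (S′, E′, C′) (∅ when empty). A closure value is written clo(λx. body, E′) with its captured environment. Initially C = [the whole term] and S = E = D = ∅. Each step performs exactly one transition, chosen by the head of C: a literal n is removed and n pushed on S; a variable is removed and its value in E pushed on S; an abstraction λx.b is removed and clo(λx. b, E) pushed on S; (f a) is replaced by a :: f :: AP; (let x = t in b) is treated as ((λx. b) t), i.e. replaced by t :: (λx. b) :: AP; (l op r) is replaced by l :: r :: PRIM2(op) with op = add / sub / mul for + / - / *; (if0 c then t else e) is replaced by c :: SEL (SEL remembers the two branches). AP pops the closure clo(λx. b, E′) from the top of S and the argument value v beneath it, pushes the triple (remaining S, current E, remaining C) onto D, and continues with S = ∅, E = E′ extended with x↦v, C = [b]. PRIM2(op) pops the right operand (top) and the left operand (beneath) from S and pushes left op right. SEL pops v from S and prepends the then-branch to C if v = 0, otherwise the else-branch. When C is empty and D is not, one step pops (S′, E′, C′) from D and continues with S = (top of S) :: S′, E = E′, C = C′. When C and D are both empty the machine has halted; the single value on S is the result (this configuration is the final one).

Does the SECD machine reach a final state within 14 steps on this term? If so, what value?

Answer: 12

Machine steps:
t=0: [S=∅ | E=∅ | C=[(((λv. v) 3) * 4)] | D=∅]
t=1: [S=∅ | E=∅ | C=[((λv. v) 3) :: 4 :: PRIM2(mul)] | D=∅]
t=2: [S=∅ | E=∅ | C=[3 :: (λv. v) :: AP :: 4 :: PRIM2(mul)] | D=∅]
t=3: [S=[3] | E=∅ | C=[(λv. v) :: AP :: 4 :: PRIM2(mul)] | D=∅]
t=4: [S=[clo(λv. v, ∅) :: 3] | E=∅ | C=[AP :: 4 :: PRIM2(mul)] | D=∅]
t=5: [S=∅ | E={v↦3} | C=[v] | D=[(∅, ∅, [4 :: PRIM2(mul)])]]
t=6: [S=[3] | E={v↦3} | C=∅ | D=[(∅, ∅, [4 :: PRIM2(mul)])]]
t=7: [S=[3] | E=∅ | C=[4 :: PRIM2(mul)] | D=∅]
t=8: [S=[4 :: 3] | E=∅ | C=[PRIM2(mul)] | D=∅]
t=9: [S=[12] | E=∅ | C=∅ | D=∅]
→ final value 12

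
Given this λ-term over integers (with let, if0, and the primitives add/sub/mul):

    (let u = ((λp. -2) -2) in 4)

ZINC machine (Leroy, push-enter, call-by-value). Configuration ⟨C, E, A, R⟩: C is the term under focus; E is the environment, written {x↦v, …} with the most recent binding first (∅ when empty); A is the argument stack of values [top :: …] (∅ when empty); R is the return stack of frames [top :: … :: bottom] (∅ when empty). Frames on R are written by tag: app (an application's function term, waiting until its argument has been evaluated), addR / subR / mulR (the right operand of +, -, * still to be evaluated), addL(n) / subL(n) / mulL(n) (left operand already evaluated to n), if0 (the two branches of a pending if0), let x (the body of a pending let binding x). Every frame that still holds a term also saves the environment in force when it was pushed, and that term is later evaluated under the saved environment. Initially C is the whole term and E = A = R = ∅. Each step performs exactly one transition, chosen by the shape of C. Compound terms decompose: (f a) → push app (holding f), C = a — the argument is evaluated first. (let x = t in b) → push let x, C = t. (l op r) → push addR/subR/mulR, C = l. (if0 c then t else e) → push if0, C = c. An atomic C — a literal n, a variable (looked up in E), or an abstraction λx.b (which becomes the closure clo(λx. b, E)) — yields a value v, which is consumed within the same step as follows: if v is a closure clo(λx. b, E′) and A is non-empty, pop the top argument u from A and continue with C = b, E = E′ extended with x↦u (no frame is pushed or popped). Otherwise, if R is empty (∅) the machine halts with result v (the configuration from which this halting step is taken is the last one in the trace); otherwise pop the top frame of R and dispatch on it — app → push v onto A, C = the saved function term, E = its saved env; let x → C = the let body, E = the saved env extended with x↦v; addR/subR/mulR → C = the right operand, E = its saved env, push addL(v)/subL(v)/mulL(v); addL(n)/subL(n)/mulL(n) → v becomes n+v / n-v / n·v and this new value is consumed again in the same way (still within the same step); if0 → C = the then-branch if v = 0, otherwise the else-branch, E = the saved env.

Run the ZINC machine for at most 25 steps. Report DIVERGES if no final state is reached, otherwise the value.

[0] ⟨C=(let u = ((λp. -2) -2) in 4); E=∅; A=∅; R=∅⟩
[1] ⟨C=((λp. -2) -2); E=∅; A=∅; R=[let u]⟩
[2] ⟨C=-2; E=∅; A=∅; R=[app :: let u]⟩
[3] ⟨C=(λp. -2); E=∅; A=[-2]; R=[let u]⟩
[4] ⟨C=-2; E={p↦-2}; A=∅; R=[let u]⟩
[5] ⟨C=4; E={u↦-2}; A=∅; R=∅⟩
→ final value 4

Answer: 4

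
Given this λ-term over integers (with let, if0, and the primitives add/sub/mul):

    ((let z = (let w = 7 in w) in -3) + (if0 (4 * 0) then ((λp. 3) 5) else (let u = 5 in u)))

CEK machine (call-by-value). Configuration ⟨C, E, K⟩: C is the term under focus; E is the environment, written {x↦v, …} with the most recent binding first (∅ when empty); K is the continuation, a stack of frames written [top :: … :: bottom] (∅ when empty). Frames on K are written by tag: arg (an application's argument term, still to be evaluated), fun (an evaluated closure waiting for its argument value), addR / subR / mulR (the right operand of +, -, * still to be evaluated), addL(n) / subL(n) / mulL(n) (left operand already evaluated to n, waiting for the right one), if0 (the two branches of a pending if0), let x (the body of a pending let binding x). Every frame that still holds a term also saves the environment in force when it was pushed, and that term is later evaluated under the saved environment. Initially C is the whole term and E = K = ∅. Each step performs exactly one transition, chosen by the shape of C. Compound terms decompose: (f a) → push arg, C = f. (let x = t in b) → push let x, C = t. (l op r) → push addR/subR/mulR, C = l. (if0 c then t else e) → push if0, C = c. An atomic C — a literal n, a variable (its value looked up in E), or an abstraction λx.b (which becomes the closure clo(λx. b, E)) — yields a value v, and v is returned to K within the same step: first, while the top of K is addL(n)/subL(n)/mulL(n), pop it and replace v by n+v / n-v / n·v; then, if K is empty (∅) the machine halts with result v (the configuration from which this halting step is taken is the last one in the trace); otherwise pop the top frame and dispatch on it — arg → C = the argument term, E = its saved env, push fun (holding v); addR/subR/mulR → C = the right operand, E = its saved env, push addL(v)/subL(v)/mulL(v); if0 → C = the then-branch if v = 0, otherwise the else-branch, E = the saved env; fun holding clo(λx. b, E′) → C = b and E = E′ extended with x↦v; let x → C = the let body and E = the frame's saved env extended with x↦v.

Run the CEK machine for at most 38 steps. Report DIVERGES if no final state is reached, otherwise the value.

Answer: 0

Execution trace:
t=0: <C=((let z = (let w = 7 in w) in -3) + (if0 (4 * 0) then ((λp. 3) 5) else (let u = 5 in u))), E=∅, K=∅>
t=1: <C=(let z = (let w = 7 in w) in -3), E=∅, K=[addR]>
t=2: <C=(let w = 7 in w), E=∅, K=[let z :: addR]>
t=3: <C=7, E=∅, K=[let w :: let z :: addR]>
t=4: <C=w, E={w↦7}, K=[let z :: addR]>
t=5: <C=-3, E={z↦7}, K=[addR]>
t=6: <C=(if0 (4 * 0) then ((λp. 3) 5) else (let u = 5 in u)), E=∅, K=[addL(-3)]>
t=7: <C=(4 * 0), E=∅, K=[if0 :: addL(-3)]>
t=8: <C=4, E=∅, K=[mulR :: if0 :: addL(-3)]>
t=9: <C=0, E=∅, K=[mulL(4) :: if0 :: addL(-3)]>
t=10: <C=((λp. 3) 5), E=∅, K=[addL(-3)]>
t=11: <C=(λp. 3), E=∅, K=[arg :: addL(-3)]>
t=12: <C=5, E=∅, K=[fun :: addL(-3)]>
t=13: <C=3, E={p↦5}, K=[addL(-3)]>
→ final value 0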